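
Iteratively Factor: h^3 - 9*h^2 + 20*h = (h - 5)*(h^2 - 4*h) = h*(h - 5)*(h - 4)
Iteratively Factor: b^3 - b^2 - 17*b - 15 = (b - 5)*(b^2 + 4*b + 3) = (b - 5)*(b + 1)*(b + 3)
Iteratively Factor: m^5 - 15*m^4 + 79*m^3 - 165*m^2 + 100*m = (m - 5)*(m^4 - 10*m^3 + 29*m^2 - 20*m) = m*(m - 5)*(m^3 - 10*m^2 + 29*m - 20) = m*(m - 5)*(m - 1)*(m^2 - 9*m + 20) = m*(m - 5)*(m - 4)*(m - 1)*(m - 5)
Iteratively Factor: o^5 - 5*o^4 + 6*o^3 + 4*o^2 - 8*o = (o - 2)*(o^4 - 3*o^3 + 4*o) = (o - 2)^2*(o^3 - o^2 - 2*o) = o*(o - 2)^2*(o^2 - o - 2) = o*(o - 2)^3*(o + 1)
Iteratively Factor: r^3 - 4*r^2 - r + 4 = (r - 1)*(r^2 - 3*r - 4) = (r - 1)*(r + 1)*(r - 4)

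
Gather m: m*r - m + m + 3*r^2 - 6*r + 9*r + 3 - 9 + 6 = m*r + 3*r^2 + 3*r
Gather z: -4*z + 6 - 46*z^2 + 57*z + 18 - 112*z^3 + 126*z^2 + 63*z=-112*z^3 + 80*z^2 + 116*z + 24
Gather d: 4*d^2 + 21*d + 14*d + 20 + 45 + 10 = 4*d^2 + 35*d + 75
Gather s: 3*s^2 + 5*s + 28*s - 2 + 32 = 3*s^2 + 33*s + 30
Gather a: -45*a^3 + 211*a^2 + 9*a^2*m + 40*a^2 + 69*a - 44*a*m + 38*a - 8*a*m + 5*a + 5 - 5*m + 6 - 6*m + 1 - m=-45*a^3 + a^2*(9*m + 251) + a*(112 - 52*m) - 12*m + 12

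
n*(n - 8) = n^2 - 8*n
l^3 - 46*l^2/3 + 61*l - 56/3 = (l - 8)*(l - 7)*(l - 1/3)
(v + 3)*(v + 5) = v^2 + 8*v + 15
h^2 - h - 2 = (h - 2)*(h + 1)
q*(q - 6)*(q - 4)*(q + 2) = q^4 - 8*q^3 + 4*q^2 + 48*q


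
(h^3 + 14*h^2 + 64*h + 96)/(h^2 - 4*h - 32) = (h^2 + 10*h + 24)/(h - 8)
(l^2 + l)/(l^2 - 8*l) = (l + 1)/(l - 8)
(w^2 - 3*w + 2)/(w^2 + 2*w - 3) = (w - 2)/(w + 3)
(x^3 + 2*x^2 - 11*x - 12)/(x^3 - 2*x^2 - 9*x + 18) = (x^2 + 5*x + 4)/(x^2 + x - 6)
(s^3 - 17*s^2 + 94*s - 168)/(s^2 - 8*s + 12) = (s^2 - 11*s + 28)/(s - 2)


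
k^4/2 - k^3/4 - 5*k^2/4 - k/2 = k*(k/2 + 1/4)*(k - 2)*(k + 1)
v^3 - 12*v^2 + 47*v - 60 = (v - 5)*(v - 4)*(v - 3)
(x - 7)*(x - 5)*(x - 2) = x^3 - 14*x^2 + 59*x - 70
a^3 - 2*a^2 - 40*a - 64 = (a - 8)*(a + 2)*(a + 4)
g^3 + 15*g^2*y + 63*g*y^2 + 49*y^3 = (g + y)*(g + 7*y)^2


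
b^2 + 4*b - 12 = (b - 2)*(b + 6)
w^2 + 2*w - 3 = (w - 1)*(w + 3)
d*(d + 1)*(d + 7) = d^3 + 8*d^2 + 7*d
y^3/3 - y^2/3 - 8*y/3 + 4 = (y/3 + 1)*(y - 2)^2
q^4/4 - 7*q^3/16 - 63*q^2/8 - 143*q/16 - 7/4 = (q/4 + 1)*(q - 7)*(q + 1/4)*(q + 1)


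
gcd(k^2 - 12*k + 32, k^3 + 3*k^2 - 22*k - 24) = k - 4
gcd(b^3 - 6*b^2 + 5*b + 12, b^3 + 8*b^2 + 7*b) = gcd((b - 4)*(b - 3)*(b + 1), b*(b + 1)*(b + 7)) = b + 1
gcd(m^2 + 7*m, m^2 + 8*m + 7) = m + 7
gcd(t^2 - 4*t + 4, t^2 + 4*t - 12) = t - 2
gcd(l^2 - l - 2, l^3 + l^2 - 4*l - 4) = l^2 - l - 2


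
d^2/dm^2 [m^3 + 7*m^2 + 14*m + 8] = 6*m + 14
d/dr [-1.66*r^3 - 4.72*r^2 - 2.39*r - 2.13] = -4.98*r^2 - 9.44*r - 2.39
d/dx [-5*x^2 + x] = 1 - 10*x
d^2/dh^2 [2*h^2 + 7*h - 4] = 4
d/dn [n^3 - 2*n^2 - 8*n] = 3*n^2 - 4*n - 8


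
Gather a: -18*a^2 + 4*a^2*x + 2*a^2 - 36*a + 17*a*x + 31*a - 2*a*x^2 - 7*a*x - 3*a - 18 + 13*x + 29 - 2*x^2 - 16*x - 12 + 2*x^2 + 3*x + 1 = a^2*(4*x - 16) + a*(-2*x^2 + 10*x - 8)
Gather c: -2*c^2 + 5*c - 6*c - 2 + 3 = -2*c^2 - c + 1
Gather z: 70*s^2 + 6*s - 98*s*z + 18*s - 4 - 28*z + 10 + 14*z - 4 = 70*s^2 + 24*s + z*(-98*s - 14) + 2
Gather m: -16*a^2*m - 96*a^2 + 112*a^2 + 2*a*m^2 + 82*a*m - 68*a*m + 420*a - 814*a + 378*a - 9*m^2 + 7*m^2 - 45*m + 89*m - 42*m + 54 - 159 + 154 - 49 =16*a^2 - 16*a + m^2*(2*a - 2) + m*(-16*a^2 + 14*a + 2)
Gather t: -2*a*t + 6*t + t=t*(7 - 2*a)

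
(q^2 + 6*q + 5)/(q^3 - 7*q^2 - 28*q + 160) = (q + 1)/(q^2 - 12*q + 32)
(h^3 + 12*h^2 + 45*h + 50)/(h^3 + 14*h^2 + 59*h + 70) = (h + 5)/(h + 7)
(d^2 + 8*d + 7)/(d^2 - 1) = (d + 7)/(d - 1)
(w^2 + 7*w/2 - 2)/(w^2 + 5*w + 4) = (w - 1/2)/(w + 1)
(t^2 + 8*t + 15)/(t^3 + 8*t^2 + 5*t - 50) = (t + 3)/(t^2 + 3*t - 10)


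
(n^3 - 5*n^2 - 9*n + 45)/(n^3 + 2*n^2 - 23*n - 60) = (n - 3)/(n + 4)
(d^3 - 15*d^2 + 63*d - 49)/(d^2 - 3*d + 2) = (d^2 - 14*d + 49)/(d - 2)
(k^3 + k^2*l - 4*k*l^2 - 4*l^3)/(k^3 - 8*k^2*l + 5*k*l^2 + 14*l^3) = (k + 2*l)/(k - 7*l)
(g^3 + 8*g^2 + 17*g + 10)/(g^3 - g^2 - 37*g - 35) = (g + 2)/(g - 7)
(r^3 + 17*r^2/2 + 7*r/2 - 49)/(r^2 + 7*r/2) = r + 5 - 14/r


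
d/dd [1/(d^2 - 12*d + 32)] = 2*(6 - d)/(d^2 - 12*d + 32)^2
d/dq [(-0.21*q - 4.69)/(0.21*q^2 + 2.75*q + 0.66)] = (0.0441*q^2 + 1.9698*q + 12.7589)/(0.0441*q^4 + 1.155*q^3 + 7.8397*q^2 + 3.63*q + 0.4356)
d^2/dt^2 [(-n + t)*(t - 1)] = 2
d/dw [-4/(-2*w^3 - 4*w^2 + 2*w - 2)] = 2*(-3*w^2 - 4*w + 1)/(w^3 + 2*w^2 - w + 1)^2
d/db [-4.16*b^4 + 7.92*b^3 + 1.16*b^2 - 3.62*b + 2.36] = -16.64*b^3 + 23.76*b^2 + 2.32*b - 3.62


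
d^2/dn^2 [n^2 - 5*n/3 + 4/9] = 2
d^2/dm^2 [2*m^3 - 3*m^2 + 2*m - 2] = 12*m - 6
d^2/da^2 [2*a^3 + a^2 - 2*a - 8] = 12*a + 2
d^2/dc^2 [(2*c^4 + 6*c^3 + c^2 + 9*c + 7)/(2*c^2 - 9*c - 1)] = 2*(8*c^6 - 108*c^5 + 474*c^4 + 696*c^3 + 264*c^2 - 306*c + 501)/(8*c^6 - 108*c^5 + 474*c^4 - 621*c^3 - 237*c^2 - 27*c - 1)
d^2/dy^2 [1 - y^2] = -2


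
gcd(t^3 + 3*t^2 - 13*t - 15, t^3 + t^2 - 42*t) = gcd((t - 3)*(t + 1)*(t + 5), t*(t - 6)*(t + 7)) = 1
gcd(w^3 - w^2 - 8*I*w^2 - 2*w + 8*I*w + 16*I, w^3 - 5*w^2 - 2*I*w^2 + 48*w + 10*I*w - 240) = w - 8*I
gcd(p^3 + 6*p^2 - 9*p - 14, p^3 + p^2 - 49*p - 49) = p^2 + 8*p + 7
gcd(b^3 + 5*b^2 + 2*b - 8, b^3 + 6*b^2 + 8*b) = b^2 + 6*b + 8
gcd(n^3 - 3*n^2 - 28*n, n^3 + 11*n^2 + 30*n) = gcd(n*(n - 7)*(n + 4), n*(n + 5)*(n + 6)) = n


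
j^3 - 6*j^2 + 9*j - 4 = (j - 4)*(j - 1)^2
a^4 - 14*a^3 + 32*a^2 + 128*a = a*(a - 8)^2*(a + 2)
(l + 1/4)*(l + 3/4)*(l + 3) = l^3 + 4*l^2 + 51*l/16 + 9/16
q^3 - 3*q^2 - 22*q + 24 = (q - 6)*(q - 1)*(q + 4)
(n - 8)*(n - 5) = n^2 - 13*n + 40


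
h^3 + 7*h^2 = h^2*(h + 7)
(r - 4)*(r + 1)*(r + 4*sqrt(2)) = r^3 - 3*r^2 + 4*sqrt(2)*r^2 - 12*sqrt(2)*r - 4*r - 16*sqrt(2)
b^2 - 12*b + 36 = (b - 6)^2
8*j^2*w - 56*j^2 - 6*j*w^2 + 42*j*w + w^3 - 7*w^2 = (-4*j + w)*(-2*j + w)*(w - 7)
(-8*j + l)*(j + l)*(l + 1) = -8*j^2*l - 8*j^2 - 7*j*l^2 - 7*j*l + l^3 + l^2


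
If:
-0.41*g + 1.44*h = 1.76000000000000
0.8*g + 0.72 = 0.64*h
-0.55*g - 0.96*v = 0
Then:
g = 0.10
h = 1.25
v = -0.06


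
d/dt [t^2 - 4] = 2*t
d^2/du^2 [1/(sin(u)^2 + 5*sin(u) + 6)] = (-4*sin(u)^4 - 15*sin(u)^3 + 5*sin(u)^2 + 60*sin(u) + 38)/(sin(u)^2 + 5*sin(u) + 6)^3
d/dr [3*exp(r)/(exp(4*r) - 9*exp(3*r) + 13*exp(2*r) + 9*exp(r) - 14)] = (-9*exp(4*r) + 54*exp(3*r) - 39*exp(2*r) - 42)*exp(r)/(exp(8*r) - 18*exp(7*r) + 107*exp(6*r) - 216*exp(5*r) - 21*exp(4*r) + 486*exp(3*r) - 283*exp(2*r) - 252*exp(r) + 196)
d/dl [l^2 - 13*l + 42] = 2*l - 13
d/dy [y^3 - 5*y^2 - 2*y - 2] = 3*y^2 - 10*y - 2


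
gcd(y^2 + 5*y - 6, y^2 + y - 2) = y - 1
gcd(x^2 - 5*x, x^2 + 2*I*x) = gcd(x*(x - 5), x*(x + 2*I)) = x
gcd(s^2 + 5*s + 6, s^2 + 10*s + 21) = s + 3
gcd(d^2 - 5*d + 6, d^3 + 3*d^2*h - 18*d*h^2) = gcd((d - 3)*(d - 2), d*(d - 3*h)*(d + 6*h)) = 1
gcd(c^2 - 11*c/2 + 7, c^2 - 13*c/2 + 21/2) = c - 7/2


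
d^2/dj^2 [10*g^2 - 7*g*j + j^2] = 2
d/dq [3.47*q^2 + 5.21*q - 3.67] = 6.94*q + 5.21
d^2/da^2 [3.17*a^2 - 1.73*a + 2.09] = 6.34000000000000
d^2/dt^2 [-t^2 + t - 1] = -2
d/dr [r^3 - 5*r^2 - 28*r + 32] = 3*r^2 - 10*r - 28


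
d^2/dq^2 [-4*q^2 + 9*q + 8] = -8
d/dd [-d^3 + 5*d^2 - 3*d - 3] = -3*d^2 + 10*d - 3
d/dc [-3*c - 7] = -3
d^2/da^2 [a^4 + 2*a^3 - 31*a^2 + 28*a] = 12*a^2 + 12*a - 62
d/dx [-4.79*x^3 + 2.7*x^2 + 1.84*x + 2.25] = -14.37*x^2 + 5.4*x + 1.84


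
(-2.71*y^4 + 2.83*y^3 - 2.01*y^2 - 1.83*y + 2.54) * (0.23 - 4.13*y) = 11.1923*y^5 - 12.3112*y^4 + 8.9522*y^3 + 7.0956*y^2 - 10.9111*y + 0.5842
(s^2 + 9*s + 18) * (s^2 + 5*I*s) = s^4 + 9*s^3 + 5*I*s^3 + 18*s^2 + 45*I*s^2 + 90*I*s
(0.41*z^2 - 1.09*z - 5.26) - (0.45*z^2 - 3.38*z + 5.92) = -0.04*z^2 + 2.29*z - 11.18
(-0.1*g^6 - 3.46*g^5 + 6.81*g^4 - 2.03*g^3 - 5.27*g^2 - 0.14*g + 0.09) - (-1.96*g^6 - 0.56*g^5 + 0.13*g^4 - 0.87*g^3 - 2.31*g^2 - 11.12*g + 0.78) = 1.86*g^6 - 2.9*g^5 + 6.68*g^4 - 1.16*g^3 - 2.96*g^2 + 10.98*g - 0.69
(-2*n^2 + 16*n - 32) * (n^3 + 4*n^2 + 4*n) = -2*n^5 + 8*n^4 + 24*n^3 - 64*n^2 - 128*n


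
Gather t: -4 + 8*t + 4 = 8*t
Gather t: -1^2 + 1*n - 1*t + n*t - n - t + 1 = t*(n - 2)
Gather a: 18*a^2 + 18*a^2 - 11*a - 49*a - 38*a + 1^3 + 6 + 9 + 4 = 36*a^2 - 98*a + 20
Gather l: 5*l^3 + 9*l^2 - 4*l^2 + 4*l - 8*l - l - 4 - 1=5*l^3 + 5*l^2 - 5*l - 5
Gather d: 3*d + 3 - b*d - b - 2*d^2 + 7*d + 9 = -b - 2*d^2 + d*(10 - b) + 12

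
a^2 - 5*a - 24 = (a - 8)*(a + 3)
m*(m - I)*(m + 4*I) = m^3 + 3*I*m^2 + 4*m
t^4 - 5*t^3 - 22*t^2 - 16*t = t*(t - 8)*(t + 1)*(t + 2)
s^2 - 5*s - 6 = (s - 6)*(s + 1)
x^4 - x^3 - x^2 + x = x*(x - 1)^2*(x + 1)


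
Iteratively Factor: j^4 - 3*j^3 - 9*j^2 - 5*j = (j)*(j^3 - 3*j^2 - 9*j - 5) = j*(j + 1)*(j^2 - 4*j - 5) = j*(j - 5)*(j + 1)*(j + 1)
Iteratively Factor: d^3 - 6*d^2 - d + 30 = (d + 2)*(d^2 - 8*d + 15) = (d - 5)*(d + 2)*(d - 3)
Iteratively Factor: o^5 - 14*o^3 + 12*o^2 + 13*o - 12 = (o + 1)*(o^4 - o^3 - 13*o^2 + 25*o - 12) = (o - 1)*(o + 1)*(o^3 - 13*o + 12) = (o - 1)^2*(o + 1)*(o^2 + o - 12) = (o - 3)*(o - 1)^2*(o + 1)*(o + 4)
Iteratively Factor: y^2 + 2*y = (y + 2)*(y)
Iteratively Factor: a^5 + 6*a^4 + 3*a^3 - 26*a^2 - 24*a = (a)*(a^4 + 6*a^3 + 3*a^2 - 26*a - 24) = a*(a + 1)*(a^3 + 5*a^2 - 2*a - 24) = a*(a - 2)*(a + 1)*(a^2 + 7*a + 12) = a*(a - 2)*(a + 1)*(a + 4)*(a + 3)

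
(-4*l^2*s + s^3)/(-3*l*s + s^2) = (4*l^2 - s^2)/(3*l - s)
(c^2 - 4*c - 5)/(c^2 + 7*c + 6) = (c - 5)/(c + 6)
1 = 1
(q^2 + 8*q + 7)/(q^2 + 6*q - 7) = (q + 1)/(q - 1)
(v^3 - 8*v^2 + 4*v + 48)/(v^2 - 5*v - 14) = (v^2 - 10*v + 24)/(v - 7)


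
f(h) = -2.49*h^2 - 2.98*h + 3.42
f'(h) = -4.98*h - 2.98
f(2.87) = -25.64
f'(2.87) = -17.27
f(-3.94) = -23.49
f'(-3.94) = 16.64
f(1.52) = -6.86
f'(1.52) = -10.55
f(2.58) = -20.84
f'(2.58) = -15.83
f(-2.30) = -2.90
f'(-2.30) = 8.47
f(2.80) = -24.45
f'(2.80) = -16.92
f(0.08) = 3.17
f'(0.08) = -3.38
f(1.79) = -9.89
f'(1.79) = -11.89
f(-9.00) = -171.45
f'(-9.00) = 41.84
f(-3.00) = -10.05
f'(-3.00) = 11.96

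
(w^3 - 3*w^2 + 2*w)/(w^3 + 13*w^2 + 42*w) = (w^2 - 3*w + 2)/(w^2 + 13*w + 42)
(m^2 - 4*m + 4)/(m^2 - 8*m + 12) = (m - 2)/(m - 6)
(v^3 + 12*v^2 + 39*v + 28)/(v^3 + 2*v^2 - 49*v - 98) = (v^2 + 5*v + 4)/(v^2 - 5*v - 14)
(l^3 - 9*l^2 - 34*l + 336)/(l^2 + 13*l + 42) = (l^2 - 15*l + 56)/(l + 7)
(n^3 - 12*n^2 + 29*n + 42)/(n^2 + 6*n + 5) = (n^2 - 13*n + 42)/(n + 5)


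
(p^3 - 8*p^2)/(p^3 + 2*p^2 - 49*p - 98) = p^2*(p - 8)/(p^3 + 2*p^2 - 49*p - 98)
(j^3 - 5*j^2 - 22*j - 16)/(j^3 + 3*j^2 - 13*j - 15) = (j^2 - 6*j - 16)/(j^2 + 2*j - 15)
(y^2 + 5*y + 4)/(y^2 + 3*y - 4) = (y + 1)/(y - 1)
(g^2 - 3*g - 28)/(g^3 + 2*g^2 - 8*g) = (g - 7)/(g*(g - 2))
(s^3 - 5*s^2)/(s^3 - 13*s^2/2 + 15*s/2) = 2*s/(2*s - 3)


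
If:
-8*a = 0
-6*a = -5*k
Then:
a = 0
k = 0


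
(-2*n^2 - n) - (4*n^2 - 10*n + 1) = -6*n^2 + 9*n - 1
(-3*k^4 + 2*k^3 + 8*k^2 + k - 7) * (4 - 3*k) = 9*k^5 - 18*k^4 - 16*k^3 + 29*k^2 + 25*k - 28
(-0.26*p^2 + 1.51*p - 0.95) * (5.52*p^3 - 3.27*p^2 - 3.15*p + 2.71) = -1.4352*p^5 + 9.1854*p^4 - 9.3627*p^3 - 2.3546*p^2 + 7.0846*p - 2.5745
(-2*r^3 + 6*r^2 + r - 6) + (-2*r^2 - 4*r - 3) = -2*r^3 + 4*r^2 - 3*r - 9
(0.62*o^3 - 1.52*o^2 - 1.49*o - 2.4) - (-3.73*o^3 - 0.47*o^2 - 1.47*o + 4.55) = 4.35*o^3 - 1.05*o^2 - 0.02*o - 6.95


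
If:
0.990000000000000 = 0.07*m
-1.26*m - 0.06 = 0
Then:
No Solution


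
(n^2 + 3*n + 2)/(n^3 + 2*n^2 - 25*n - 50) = (n + 1)/(n^2 - 25)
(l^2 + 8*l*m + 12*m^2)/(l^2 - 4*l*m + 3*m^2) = (l^2 + 8*l*m + 12*m^2)/(l^2 - 4*l*m + 3*m^2)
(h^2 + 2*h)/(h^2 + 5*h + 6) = h/(h + 3)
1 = 1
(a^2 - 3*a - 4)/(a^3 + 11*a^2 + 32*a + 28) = (a^2 - 3*a - 4)/(a^3 + 11*a^2 + 32*a + 28)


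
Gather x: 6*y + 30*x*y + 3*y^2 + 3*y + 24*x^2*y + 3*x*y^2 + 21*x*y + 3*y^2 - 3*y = 24*x^2*y + x*(3*y^2 + 51*y) + 6*y^2 + 6*y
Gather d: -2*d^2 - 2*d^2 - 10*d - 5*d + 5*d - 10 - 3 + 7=-4*d^2 - 10*d - 6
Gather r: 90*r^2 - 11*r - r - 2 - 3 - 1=90*r^2 - 12*r - 6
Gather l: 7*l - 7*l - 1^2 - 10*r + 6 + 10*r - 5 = 0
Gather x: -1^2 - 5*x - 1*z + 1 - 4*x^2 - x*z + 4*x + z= -4*x^2 + x*(-z - 1)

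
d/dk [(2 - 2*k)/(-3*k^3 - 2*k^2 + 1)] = 2*(3*k^3 + 2*k^2 - k*(k - 1)*(9*k + 4) - 1)/(3*k^3 + 2*k^2 - 1)^2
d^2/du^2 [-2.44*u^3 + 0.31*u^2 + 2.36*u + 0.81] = 0.62 - 14.64*u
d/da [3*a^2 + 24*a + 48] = 6*a + 24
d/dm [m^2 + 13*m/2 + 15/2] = 2*m + 13/2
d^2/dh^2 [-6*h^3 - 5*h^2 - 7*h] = -36*h - 10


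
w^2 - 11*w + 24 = (w - 8)*(w - 3)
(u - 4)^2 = u^2 - 8*u + 16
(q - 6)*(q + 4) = q^2 - 2*q - 24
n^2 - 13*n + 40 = (n - 8)*(n - 5)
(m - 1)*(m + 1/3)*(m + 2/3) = m^3 - 7*m/9 - 2/9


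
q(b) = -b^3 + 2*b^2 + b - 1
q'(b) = -3*b^2 + 4*b + 1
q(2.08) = 0.73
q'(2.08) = -3.66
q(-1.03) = 1.18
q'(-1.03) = -6.30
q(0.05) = -0.95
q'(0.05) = 1.19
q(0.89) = 0.77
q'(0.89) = 2.18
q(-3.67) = 71.70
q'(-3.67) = -54.09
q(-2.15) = 16.03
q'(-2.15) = -21.47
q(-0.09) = -1.07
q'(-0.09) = 0.62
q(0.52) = -0.08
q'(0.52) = 2.27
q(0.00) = -1.00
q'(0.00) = 1.00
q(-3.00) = 41.00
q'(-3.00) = -38.00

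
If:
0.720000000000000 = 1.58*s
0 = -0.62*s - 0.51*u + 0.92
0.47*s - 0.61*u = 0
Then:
No Solution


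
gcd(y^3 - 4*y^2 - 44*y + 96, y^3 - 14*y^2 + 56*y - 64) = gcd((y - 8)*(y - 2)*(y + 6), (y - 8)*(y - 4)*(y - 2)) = y^2 - 10*y + 16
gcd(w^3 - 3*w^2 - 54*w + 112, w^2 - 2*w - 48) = w - 8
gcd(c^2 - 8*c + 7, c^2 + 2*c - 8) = 1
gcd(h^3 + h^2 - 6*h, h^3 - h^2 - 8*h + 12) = h^2 + h - 6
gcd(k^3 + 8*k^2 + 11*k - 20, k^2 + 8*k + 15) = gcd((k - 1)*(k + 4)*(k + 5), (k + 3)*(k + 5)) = k + 5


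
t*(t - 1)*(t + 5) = t^3 + 4*t^2 - 5*t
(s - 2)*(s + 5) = s^2 + 3*s - 10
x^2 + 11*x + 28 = (x + 4)*(x + 7)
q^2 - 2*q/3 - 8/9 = (q - 4/3)*(q + 2/3)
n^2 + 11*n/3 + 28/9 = (n + 4/3)*(n + 7/3)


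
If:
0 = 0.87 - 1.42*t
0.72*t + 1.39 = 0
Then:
No Solution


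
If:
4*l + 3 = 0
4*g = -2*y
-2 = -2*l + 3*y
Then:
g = 7/12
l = -3/4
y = -7/6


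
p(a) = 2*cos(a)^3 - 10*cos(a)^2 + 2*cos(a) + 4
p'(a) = -6*sin(a)*cos(a)^2 + 20*sin(a)*cos(a) - 2*sin(a)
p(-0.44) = -0.90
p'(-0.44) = -4.76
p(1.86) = 2.57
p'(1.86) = -7.85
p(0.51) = -0.54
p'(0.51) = 5.31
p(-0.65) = 0.26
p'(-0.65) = -6.12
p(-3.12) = -9.99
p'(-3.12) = 0.60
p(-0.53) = -0.43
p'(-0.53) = -5.45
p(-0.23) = -1.69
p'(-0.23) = -2.69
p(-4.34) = 1.85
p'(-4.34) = -9.38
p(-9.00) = -7.64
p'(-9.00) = 10.39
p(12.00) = -0.23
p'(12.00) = -5.69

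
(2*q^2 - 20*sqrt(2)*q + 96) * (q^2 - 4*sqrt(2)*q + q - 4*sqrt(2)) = 2*q^4 - 28*sqrt(2)*q^3 + 2*q^3 - 28*sqrt(2)*q^2 + 256*q^2 - 384*sqrt(2)*q + 256*q - 384*sqrt(2)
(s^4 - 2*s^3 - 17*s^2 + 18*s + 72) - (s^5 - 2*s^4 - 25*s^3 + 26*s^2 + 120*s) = -s^5 + 3*s^4 + 23*s^3 - 43*s^2 - 102*s + 72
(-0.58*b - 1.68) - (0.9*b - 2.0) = 0.32 - 1.48*b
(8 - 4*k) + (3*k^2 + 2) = 3*k^2 - 4*k + 10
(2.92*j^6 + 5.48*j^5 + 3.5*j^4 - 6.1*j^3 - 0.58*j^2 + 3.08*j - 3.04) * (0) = 0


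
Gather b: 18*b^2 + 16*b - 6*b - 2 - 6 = 18*b^2 + 10*b - 8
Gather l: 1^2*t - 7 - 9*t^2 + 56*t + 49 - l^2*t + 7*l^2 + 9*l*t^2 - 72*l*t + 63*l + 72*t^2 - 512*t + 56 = l^2*(7 - t) + l*(9*t^2 - 72*t + 63) + 63*t^2 - 455*t + 98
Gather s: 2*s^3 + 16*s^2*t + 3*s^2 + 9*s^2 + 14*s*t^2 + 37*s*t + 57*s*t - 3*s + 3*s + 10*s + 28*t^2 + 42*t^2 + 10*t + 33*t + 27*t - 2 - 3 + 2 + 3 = 2*s^3 + s^2*(16*t + 12) + s*(14*t^2 + 94*t + 10) + 70*t^2 + 70*t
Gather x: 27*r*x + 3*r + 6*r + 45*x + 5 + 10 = 9*r + x*(27*r + 45) + 15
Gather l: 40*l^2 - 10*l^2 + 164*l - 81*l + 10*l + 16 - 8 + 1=30*l^2 + 93*l + 9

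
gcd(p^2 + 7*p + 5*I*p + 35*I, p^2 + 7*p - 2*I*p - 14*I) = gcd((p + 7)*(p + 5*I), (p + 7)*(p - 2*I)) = p + 7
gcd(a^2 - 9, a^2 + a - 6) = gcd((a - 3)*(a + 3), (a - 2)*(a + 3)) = a + 3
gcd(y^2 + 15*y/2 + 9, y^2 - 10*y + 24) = 1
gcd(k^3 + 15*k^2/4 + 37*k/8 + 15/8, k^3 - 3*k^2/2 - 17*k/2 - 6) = k^2 + 5*k/2 + 3/2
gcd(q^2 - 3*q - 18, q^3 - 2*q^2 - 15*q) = q + 3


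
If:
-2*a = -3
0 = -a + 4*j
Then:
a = 3/2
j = 3/8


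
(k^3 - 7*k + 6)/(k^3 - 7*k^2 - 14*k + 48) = (k - 1)/(k - 8)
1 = 1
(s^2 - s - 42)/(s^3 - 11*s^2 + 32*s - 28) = (s + 6)/(s^2 - 4*s + 4)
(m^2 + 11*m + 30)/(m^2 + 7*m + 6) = (m + 5)/(m + 1)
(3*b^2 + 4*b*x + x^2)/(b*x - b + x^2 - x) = (3*b + x)/(x - 1)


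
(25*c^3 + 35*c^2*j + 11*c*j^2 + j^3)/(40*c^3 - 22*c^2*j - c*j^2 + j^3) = (5*c^2 + 6*c*j + j^2)/(8*c^2 - 6*c*j + j^2)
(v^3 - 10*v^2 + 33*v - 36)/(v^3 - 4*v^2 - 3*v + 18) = (v - 4)/(v + 2)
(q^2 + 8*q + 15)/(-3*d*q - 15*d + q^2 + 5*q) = (q + 3)/(-3*d + q)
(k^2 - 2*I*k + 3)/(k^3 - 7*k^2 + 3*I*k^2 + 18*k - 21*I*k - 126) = (k + I)/(k^2 + k*(-7 + 6*I) - 42*I)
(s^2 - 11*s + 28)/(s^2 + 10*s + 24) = (s^2 - 11*s + 28)/(s^2 + 10*s + 24)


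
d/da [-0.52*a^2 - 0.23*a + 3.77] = -1.04*a - 0.23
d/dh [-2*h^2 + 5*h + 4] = 5 - 4*h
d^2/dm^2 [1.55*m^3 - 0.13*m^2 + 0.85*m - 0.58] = 9.3*m - 0.26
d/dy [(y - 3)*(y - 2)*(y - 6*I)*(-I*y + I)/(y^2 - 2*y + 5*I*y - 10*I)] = (-2*I*y^3 + y^2*(9 + 4*I) + y*(-40 - 60*I) + 33 + 120*I)/(y^2 + 10*I*y - 25)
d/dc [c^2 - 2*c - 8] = 2*c - 2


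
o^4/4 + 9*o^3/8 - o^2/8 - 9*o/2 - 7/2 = (o/2 + 1/2)*(o/2 + 1)*(o - 2)*(o + 7/2)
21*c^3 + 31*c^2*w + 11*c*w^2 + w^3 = (c + w)*(3*c + w)*(7*c + w)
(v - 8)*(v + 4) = v^2 - 4*v - 32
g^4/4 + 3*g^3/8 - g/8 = g*(g/4 + 1/4)*(g - 1/2)*(g + 1)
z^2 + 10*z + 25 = (z + 5)^2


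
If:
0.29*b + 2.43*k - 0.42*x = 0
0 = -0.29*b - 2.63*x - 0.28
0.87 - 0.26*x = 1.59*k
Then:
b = -3.73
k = 0.50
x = 0.30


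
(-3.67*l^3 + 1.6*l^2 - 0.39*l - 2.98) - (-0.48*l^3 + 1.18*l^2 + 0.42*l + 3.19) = -3.19*l^3 + 0.42*l^2 - 0.81*l - 6.17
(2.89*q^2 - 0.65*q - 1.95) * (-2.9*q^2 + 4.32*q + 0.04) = -8.381*q^4 + 14.3698*q^3 + 2.9626*q^2 - 8.45*q - 0.078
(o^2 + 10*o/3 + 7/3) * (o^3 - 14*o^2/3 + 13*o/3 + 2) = o^5 - 4*o^4/3 - 80*o^3/9 + 50*o^2/9 + 151*o/9 + 14/3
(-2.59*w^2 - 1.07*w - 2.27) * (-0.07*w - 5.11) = 0.1813*w^3 + 13.3098*w^2 + 5.6266*w + 11.5997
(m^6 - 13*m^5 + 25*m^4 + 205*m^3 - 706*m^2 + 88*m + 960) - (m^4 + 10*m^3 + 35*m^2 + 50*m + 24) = m^6 - 13*m^5 + 24*m^4 + 195*m^3 - 741*m^2 + 38*m + 936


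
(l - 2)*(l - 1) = l^2 - 3*l + 2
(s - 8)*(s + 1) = s^2 - 7*s - 8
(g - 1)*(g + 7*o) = g^2 + 7*g*o - g - 7*o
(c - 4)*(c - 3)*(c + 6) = c^3 - c^2 - 30*c + 72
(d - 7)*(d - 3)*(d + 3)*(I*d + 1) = I*d^4 + d^3 - 7*I*d^3 - 7*d^2 - 9*I*d^2 - 9*d + 63*I*d + 63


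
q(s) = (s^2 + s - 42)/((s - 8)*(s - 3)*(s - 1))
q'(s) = (2*s + 1)/((s - 8)*(s - 3)*(s - 1)) - (s^2 + s - 42)/((s - 8)*(s - 3)*(s - 1)^2) - (s^2 + s - 42)/((s - 8)*(s - 3)^2*(s - 1)) - (s^2 + s - 42)/((s - 8)^2*(s - 3)*(s - 1))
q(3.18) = 15.18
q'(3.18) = -92.03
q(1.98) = -6.00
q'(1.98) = 0.07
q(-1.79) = 0.31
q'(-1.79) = 0.23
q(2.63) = -10.02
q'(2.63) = -20.87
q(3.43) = 5.61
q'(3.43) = -15.78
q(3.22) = 12.17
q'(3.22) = -61.44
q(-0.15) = 1.43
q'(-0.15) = 1.85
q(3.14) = 19.92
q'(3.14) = -152.47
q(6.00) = 0.00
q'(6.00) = -0.43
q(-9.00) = -0.01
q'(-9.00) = 0.00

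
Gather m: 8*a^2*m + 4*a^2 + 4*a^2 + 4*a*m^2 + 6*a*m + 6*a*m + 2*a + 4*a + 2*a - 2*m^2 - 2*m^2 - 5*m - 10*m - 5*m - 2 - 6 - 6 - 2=8*a^2 + 8*a + m^2*(4*a - 4) + m*(8*a^2 + 12*a - 20) - 16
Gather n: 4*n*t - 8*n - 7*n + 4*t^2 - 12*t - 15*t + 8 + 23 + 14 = n*(4*t - 15) + 4*t^2 - 27*t + 45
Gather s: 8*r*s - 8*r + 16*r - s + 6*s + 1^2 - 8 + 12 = 8*r + s*(8*r + 5) + 5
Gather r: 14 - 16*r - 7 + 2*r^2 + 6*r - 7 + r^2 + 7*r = 3*r^2 - 3*r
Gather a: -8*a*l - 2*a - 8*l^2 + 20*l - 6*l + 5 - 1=a*(-8*l - 2) - 8*l^2 + 14*l + 4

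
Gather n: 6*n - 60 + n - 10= 7*n - 70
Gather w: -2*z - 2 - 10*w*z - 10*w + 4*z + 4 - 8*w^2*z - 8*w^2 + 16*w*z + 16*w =w^2*(-8*z - 8) + w*(6*z + 6) + 2*z + 2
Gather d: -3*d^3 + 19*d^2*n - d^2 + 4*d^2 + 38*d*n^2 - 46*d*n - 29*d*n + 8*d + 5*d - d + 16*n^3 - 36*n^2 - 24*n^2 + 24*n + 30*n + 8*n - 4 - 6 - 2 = -3*d^3 + d^2*(19*n + 3) + d*(38*n^2 - 75*n + 12) + 16*n^3 - 60*n^2 + 62*n - 12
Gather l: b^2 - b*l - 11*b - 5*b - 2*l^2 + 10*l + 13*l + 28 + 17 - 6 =b^2 - 16*b - 2*l^2 + l*(23 - b) + 39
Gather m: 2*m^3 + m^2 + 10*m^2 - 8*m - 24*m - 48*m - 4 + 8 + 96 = 2*m^3 + 11*m^2 - 80*m + 100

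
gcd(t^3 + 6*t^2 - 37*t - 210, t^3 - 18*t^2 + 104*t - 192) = t - 6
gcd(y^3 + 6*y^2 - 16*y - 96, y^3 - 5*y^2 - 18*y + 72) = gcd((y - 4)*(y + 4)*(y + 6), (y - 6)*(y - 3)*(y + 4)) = y + 4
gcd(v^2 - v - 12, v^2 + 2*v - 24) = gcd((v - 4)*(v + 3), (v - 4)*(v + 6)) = v - 4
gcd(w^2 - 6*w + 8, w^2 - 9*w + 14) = w - 2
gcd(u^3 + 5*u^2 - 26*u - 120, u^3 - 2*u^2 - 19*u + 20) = u^2 - u - 20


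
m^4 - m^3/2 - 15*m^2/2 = m^2*(m - 3)*(m + 5/2)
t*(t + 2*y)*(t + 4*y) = t^3 + 6*t^2*y + 8*t*y^2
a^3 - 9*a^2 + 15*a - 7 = (a - 7)*(a - 1)^2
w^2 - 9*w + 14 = (w - 7)*(w - 2)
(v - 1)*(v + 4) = v^2 + 3*v - 4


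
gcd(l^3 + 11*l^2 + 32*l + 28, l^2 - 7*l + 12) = 1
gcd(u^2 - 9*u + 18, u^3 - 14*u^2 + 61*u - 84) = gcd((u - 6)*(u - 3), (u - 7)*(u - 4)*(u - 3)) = u - 3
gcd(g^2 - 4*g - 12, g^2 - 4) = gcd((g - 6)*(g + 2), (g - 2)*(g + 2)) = g + 2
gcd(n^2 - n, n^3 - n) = n^2 - n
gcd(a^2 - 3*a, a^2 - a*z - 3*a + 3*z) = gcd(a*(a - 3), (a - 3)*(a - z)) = a - 3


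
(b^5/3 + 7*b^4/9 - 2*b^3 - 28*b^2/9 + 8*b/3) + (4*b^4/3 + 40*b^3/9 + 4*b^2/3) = b^5/3 + 19*b^4/9 + 22*b^3/9 - 16*b^2/9 + 8*b/3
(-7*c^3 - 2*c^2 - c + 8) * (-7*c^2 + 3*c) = 49*c^5 - 7*c^4 + c^3 - 59*c^2 + 24*c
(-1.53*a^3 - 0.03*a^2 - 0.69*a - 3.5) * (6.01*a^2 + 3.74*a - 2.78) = -9.1953*a^5 - 5.9025*a^4 - 0.00569999999999915*a^3 - 23.5322*a^2 - 11.1718*a + 9.73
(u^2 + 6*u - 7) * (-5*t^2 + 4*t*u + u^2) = -5*t^2*u^2 - 30*t^2*u + 35*t^2 + 4*t*u^3 + 24*t*u^2 - 28*t*u + u^4 + 6*u^3 - 7*u^2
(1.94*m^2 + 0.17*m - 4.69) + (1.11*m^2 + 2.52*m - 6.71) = 3.05*m^2 + 2.69*m - 11.4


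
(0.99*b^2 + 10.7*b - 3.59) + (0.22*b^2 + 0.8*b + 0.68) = 1.21*b^2 + 11.5*b - 2.91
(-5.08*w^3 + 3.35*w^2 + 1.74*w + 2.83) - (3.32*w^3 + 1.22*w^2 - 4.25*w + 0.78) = -8.4*w^3 + 2.13*w^2 + 5.99*w + 2.05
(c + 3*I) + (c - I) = 2*c + 2*I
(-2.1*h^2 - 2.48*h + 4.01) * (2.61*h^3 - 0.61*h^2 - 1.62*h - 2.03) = -5.481*h^5 - 5.1918*h^4 + 15.3809*h^3 + 5.8345*h^2 - 1.4618*h - 8.1403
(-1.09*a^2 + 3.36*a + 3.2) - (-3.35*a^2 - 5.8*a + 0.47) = 2.26*a^2 + 9.16*a + 2.73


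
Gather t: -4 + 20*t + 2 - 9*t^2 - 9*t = -9*t^2 + 11*t - 2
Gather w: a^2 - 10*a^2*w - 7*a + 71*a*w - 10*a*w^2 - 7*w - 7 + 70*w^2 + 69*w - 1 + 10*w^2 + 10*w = a^2 - 7*a + w^2*(80 - 10*a) + w*(-10*a^2 + 71*a + 72) - 8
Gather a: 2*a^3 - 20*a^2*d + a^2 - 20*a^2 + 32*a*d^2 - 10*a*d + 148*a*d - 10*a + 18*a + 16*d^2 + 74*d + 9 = 2*a^3 + a^2*(-20*d - 19) + a*(32*d^2 + 138*d + 8) + 16*d^2 + 74*d + 9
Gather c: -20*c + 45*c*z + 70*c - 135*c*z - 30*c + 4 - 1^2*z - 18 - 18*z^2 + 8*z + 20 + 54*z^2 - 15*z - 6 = c*(20 - 90*z) + 36*z^2 - 8*z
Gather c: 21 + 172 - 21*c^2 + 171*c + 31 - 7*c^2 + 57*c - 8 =-28*c^2 + 228*c + 216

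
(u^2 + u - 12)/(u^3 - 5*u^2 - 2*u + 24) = (u + 4)/(u^2 - 2*u - 8)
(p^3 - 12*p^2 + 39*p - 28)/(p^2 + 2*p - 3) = (p^2 - 11*p + 28)/(p + 3)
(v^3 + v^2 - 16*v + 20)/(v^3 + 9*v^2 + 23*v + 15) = (v^2 - 4*v + 4)/(v^2 + 4*v + 3)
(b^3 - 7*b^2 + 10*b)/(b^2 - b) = (b^2 - 7*b + 10)/(b - 1)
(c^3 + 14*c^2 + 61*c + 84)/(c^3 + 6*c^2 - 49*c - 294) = (c^2 + 7*c + 12)/(c^2 - c - 42)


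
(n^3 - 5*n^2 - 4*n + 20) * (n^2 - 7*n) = n^5 - 12*n^4 + 31*n^3 + 48*n^2 - 140*n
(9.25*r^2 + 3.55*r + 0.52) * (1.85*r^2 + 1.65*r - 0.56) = 17.1125*r^4 + 21.83*r^3 + 1.6395*r^2 - 1.13*r - 0.2912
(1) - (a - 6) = 7 - a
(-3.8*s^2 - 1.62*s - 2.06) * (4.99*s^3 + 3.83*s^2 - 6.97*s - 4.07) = -18.962*s^5 - 22.6378*s^4 + 10.002*s^3 + 18.8676*s^2 + 20.9516*s + 8.3842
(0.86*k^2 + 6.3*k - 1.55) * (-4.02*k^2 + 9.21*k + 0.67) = -3.4572*k^4 - 17.4054*k^3 + 64.8302*k^2 - 10.0545*k - 1.0385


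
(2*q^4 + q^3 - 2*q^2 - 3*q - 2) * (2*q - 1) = 4*q^5 - 5*q^3 - 4*q^2 - q + 2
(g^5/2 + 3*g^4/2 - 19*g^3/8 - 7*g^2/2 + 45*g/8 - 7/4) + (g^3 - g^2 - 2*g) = g^5/2 + 3*g^4/2 - 11*g^3/8 - 9*g^2/2 + 29*g/8 - 7/4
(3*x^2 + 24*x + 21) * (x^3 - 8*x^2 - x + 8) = 3*x^5 - 174*x^3 - 168*x^2 + 171*x + 168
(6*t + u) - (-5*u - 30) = 6*t + 6*u + 30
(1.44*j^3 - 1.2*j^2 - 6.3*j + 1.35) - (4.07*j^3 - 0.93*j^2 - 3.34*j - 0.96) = -2.63*j^3 - 0.27*j^2 - 2.96*j + 2.31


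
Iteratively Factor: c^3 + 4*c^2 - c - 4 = (c + 4)*(c^2 - 1) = (c + 1)*(c + 4)*(c - 1)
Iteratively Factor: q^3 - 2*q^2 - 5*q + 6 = (q - 3)*(q^2 + q - 2) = (q - 3)*(q + 2)*(q - 1)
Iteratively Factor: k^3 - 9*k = (k)*(k^2 - 9) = k*(k + 3)*(k - 3)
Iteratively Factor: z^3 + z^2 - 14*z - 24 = (z + 2)*(z^2 - z - 12) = (z - 4)*(z + 2)*(z + 3)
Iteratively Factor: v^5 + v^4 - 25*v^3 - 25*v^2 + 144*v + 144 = (v - 4)*(v^4 + 5*v^3 - 5*v^2 - 45*v - 36) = (v - 4)*(v + 4)*(v^3 + v^2 - 9*v - 9) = (v - 4)*(v + 1)*(v + 4)*(v^2 - 9) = (v - 4)*(v + 1)*(v + 3)*(v + 4)*(v - 3)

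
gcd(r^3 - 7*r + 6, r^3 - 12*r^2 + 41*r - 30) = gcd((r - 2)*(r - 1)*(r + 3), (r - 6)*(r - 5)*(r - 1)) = r - 1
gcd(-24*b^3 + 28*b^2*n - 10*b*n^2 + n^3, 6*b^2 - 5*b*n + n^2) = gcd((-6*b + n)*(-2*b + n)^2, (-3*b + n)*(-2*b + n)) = 2*b - n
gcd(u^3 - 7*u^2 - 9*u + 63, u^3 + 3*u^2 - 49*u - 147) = u^2 - 4*u - 21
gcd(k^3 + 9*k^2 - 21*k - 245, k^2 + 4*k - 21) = k + 7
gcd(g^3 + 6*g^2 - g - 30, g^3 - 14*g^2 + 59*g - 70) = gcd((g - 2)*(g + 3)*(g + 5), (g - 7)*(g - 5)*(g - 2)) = g - 2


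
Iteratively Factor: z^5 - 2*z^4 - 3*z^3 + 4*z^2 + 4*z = (z)*(z^4 - 2*z^3 - 3*z^2 + 4*z + 4) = z*(z + 1)*(z^3 - 3*z^2 + 4) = z*(z - 2)*(z + 1)*(z^2 - z - 2) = z*(z - 2)*(z + 1)^2*(z - 2)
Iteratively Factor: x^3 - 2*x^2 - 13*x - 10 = (x - 5)*(x^2 + 3*x + 2) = (x - 5)*(x + 1)*(x + 2)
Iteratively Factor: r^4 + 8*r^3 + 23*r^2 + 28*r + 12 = (r + 2)*(r^3 + 6*r^2 + 11*r + 6) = (r + 1)*(r + 2)*(r^2 + 5*r + 6) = (r + 1)*(r + 2)^2*(r + 3)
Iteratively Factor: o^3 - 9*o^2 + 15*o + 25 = (o - 5)*(o^2 - 4*o - 5) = (o - 5)*(o + 1)*(o - 5)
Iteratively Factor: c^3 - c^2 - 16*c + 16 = (c - 1)*(c^2 - 16) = (c - 4)*(c - 1)*(c + 4)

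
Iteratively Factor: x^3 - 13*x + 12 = (x - 1)*(x^2 + x - 12) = (x - 3)*(x - 1)*(x + 4)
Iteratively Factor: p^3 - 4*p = (p + 2)*(p^2 - 2*p) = (p - 2)*(p + 2)*(p)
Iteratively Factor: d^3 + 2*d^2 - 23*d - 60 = (d - 5)*(d^2 + 7*d + 12) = (d - 5)*(d + 4)*(d + 3)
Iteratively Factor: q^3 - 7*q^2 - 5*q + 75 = (q - 5)*(q^2 - 2*q - 15) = (q - 5)^2*(q + 3)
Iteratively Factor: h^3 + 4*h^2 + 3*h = (h + 3)*(h^2 + h) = h*(h + 3)*(h + 1)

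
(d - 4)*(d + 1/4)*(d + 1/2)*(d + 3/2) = d^4 - 7*d^3/4 - 31*d^2/4 - 77*d/16 - 3/4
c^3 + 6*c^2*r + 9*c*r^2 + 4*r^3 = (c + r)^2*(c + 4*r)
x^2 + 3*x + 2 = (x + 1)*(x + 2)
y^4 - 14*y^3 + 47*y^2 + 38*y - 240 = (y - 8)*(y - 5)*(y - 3)*(y + 2)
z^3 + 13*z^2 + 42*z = z*(z + 6)*(z + 7)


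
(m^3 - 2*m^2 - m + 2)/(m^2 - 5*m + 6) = (m^2 - 1)/(m - 3)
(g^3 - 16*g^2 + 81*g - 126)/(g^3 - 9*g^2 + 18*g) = (g - 7)/g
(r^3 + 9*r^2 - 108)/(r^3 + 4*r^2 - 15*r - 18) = (r + 6)/(r + 1)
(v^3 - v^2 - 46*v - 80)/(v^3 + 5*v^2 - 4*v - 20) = (v - 8)/(v - 2)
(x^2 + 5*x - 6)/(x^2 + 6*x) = (x - 1)/x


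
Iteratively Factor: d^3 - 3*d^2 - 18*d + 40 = (d - 2)*(d^2 - d - 20) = (d - 5)*(d - 2)*(d + 4)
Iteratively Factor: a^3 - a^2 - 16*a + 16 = (a - 1)*(a^2 - 16) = (a - 1)*(a + 4)*(a - 4)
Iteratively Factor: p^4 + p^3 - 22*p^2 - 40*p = (p)*(p^3 + p^2 - 22*p - 40) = p*(p - 5)*(p^2 + 6*p + 8) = p*(p - 5)*(p + 4)*(p + 2)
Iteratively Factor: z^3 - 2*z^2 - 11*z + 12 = (z - 1)*(z^2 - z - 12) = (z - 1)*(z + 3)*(z - 4)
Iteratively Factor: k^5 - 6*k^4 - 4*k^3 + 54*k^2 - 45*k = (k)*(k^4 - 6*k^3 - 4*k^2 + 54*k - 45) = k*(k - 5)*(k^3 - k^2 - 9*k + 9) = k*(k - 5)*(k - 3)*(k^2 + 2*k - 3) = k*(k - 5)*(k - 3)*(k + 3)*(k - 1)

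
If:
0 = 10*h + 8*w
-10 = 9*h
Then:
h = -10/9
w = 25/18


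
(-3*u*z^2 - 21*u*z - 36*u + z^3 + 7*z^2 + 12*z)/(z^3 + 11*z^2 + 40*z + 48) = (-3*u + z)/(z + 4)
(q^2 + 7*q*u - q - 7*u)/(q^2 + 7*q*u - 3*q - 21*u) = (q - 1)/(q - 3)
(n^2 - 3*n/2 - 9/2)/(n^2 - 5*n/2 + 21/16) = 8*(2*n^2 - 3*n - 9)/(16*n^2 - 40*n + 21)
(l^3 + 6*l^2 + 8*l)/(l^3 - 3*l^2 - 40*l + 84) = l*(l^2 + 6*l + 8)/(l^3 - 3*l^2 - 40*l + 84)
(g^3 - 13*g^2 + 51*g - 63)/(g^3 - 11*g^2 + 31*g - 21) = (g - 3)/(g - 1)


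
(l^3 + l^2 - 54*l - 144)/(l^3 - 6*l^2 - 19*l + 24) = (l + 6)/(l - 1)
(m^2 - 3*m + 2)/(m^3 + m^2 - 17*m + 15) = (m - 2)/(m^2 + 2*m - 15)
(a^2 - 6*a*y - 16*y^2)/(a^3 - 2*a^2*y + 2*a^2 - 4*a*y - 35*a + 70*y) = (a^2 - 6*a*y - 16*y^2)/(a^3 - 2*a^2*y + 2*a^2 - 4*a*y - 35*a + 70*y)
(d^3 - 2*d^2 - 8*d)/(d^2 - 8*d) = (d^2 - 2*d - 8)/(d - 8)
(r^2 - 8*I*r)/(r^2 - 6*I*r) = (r - 8*I)/(r - 6*I)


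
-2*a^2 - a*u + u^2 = (-2*a + u)*(a + u)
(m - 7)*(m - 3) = m^2 - 10*m + 21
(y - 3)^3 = y^3 - 9*y^2 + 27*y - 27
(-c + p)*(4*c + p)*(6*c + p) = -24*c^3 + 14*c^2*p + 9*c*p^2 + p^3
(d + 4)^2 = d^2 + 8*d + 16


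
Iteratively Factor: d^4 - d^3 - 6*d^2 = (d - 3)*(d^3 + 2*d^2) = d*(d - 3)*(d^2 + 2*d) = d*(d - 3)*(d + 2)*(d)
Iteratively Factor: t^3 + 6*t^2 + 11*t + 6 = (t + 3)*(t^2 + 3*t + 2) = (t + 1)*(t + 3)*(t + 2)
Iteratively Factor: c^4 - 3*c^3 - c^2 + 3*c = (c + 1)*(c^3 - 4*c^2 + 3*c) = (c - 3)*(c + 1)*(c^2 - c) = c*(c - 3)*(c + 1)*(c - 1)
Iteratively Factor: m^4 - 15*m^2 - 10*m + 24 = (m + 3)*(m^3 - 3*m^2 - 6*m + 8) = (m + 2)*(m + 3)*(m^2 - 5*m + 4) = (m - 4)*(m + 2)*(m + 3)*(m - 1)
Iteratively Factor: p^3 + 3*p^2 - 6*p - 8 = (p + 4)*(p^2 - p - 2) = (p - 2)*(p + 4)*(p + 1)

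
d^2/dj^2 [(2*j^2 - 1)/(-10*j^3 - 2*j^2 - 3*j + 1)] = 2*(-200*j^6 + 780*j^4 + 32*j^3 + 90*j^2 + 48*j + 9)/(1000*j^9 + 600*j^8 + 1020*j^7 + 68*j^6 + 186*j^5 - 138*j^4 + 21*j^3 - 21*j^2 + 9*j - 1)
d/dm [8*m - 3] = 8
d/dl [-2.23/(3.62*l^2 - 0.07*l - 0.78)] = (16.1452*l - 0.1561)/(-3.62*l^2 + 0.07*l + 0.78)^2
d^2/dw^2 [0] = 0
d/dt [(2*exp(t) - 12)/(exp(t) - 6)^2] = -2*exp(t)/(exp(t) - 6)^2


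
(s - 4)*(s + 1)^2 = s^3 - 2*s^2 - 7*s - 4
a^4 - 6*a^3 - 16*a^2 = a^2*(a - 8)*(a + 2)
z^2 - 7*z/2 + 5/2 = (z - 5/2)*(z - 1)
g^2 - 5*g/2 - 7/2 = (g - 7/2)*(g + 1)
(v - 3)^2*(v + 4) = v^3 - 2*v^2 - 15*v + 36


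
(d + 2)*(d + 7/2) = d^2 + 11*d/2 + 7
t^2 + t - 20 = (t - 4)*(t + 5)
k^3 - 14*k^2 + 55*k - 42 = (k - 7)*(k - 6)*(k - 1)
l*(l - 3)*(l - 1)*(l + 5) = l^4 + l^3 - 17*l^2 + 15*l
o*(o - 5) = o^2 - 5*o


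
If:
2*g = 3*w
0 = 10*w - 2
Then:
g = 3/10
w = 1/5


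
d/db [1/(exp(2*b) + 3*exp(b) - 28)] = (-2*exp(b) - 3)*exp(b)/(exp(2*b) + 3*exp(b) - 28)^2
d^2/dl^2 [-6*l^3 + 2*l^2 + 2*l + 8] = 4 - 36*l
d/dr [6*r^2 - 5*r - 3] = 12*r - 5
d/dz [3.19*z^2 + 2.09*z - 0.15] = 6.38*z + 2.09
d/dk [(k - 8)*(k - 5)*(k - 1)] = 3*k^2 - 28*k + 53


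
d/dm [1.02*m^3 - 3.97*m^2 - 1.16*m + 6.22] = 3.06*m^2 - 7.94*m - 1.16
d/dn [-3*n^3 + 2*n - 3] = 2 - 9*n^2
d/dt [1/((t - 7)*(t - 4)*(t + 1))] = (-(t - 7)*(t - 4) - (t - 7)*(t + 1) - (t - 4)*(t + 1))/((t - 7)^2*(t - 4)^2*(t + 1)^2)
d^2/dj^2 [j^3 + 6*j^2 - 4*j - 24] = 6*j + 12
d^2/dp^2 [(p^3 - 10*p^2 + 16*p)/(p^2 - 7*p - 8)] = 6/(p^3 + 3*p^2 + 3*p + 1)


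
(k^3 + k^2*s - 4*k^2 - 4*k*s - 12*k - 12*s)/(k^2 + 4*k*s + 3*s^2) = (k^2 - 4*k - 12)/(k + 3*s)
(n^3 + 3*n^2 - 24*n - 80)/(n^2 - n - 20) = n + 4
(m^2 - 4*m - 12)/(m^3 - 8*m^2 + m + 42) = (m - 6)/(m^2 - 10*m + 21)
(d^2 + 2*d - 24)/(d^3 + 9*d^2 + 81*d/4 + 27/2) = 4*(d - 4)/(4*d^2 + 12*d + 9)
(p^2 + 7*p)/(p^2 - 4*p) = (p + 7)/(p - 4)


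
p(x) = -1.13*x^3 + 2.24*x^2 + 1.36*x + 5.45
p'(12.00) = -433.04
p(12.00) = -1608.31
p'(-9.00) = -313.55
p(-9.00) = 998.42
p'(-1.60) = -14.49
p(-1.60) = 13.64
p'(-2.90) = -40.14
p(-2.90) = 47.90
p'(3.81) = -30.78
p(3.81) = -19.35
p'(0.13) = 1.89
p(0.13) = 5.66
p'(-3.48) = -55.28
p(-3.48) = 75.47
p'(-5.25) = -115.60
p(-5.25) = 223.56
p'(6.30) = -104.97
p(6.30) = -179.63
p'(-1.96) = -20.44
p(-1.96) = 19.90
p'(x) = -3.39*x^2 + 4.48*x + 1.36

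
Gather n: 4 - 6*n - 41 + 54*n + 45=48*n + 8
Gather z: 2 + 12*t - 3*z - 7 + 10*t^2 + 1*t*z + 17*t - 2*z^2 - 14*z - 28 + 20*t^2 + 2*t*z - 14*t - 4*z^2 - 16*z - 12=30*t^2 + 15*t - 6*z^2 + z*(3*t - 33) - 45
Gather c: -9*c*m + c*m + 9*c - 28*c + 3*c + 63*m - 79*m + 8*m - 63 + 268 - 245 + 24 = c*(-8*m - 16) - 8*m - 16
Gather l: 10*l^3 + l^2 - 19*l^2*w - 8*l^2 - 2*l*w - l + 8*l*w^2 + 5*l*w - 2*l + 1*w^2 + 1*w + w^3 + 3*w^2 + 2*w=10*l^3 + l^2*(-19*w - 7) + l*(8*w^2 + 3*w - 3) + w^3 + 4*w^2 + 3*w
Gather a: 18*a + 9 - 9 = 18*a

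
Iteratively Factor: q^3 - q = (q + 1)*(q^2 - q) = q*(q + 1)*(q - 1)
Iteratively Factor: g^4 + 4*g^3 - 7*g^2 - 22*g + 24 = (g - 2)*(g^3 + 6*g^2 + 5*g - 12) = (g - 2)*(g - 1)*(g^2 + 7*g + 12) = (g - 2)*(g - 1)*(g + 3)*(g + 4)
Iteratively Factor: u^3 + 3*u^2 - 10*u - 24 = (u - 3)*(u^2 + 6*u + 8) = (u - 3)*(u + 2)*(u + 4)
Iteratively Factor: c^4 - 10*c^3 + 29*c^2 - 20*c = (c - 5)*(c^3 - 5*c^2 + 4*c) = (c - 5)*(c - 4)*(c^2 - c) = c*(c - 5)*(c - 4)*(c - 1)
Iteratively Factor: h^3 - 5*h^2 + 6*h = (h - 3)*(h^2 - 2*h) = (h - 3)*(h - 2)*(h)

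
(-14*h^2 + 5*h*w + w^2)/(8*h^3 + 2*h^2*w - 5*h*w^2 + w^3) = (7*h + w)/(-4*h^2 - 3*h*w + w^2)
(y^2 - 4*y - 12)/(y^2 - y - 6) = (y - 6)/(y - 3)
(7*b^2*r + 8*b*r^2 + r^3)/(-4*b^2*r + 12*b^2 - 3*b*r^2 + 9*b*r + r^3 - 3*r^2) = r*(7*b + r)/(-4*b*r + 12*b + r^2 - 3*r)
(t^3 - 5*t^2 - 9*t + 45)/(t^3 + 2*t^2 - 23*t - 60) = (t - 3)/(t + 4)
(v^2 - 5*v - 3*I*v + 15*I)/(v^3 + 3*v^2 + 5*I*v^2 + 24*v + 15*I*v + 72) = (v - 5)/(v^2 + v*(3 + 8*I) + 24*I)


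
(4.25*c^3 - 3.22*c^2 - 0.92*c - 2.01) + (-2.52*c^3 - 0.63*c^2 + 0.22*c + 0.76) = 1.73*c^3 - 3.85*c^2 - 0.7*c - 1.25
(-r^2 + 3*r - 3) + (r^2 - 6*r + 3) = -3*r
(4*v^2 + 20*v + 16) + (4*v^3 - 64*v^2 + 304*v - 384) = 4*v^3 - 60*v^2 + 324*v - 368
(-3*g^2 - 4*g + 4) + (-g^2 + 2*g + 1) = -4*g^2 - 2*g + 5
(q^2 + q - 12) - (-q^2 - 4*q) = 2*q^2 + 5*q - 12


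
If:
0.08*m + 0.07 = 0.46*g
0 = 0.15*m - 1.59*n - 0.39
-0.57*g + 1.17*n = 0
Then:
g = 5.93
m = 33.23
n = 2.89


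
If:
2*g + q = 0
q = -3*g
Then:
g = 0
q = 0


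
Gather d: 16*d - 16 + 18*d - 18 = 34*d - 34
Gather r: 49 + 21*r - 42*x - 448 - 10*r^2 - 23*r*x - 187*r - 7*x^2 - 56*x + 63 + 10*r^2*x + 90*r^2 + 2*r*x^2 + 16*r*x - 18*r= r^2*(10*x + 80) + r*(2*x^2 - 7*x - 184) - 7*x^2 - 98*x - 336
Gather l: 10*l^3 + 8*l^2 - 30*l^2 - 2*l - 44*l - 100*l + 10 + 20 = 10*l^3 - 22*l^2 - 146*l + 30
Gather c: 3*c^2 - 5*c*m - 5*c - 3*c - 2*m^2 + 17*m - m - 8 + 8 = 3*c^2 + c*(-5*m - 8) - 2*m^2 + 16*m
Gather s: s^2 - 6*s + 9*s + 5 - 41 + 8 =s^2 + 3*s - 28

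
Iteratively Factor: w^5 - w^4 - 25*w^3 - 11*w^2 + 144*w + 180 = (w + 2)*(w^4 - 3*w^3 - 19*w^2 + 27*w + 90) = (w + 2)^2*(w^3 - 5*w^2 - 9*w + 45) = (w + 2)^2*(w + 3)*(w^2 - 8*w + 15) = (w - 3)*(w + 2)^2*(w + 3)*(w - 5)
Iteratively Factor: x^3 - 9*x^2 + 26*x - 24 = (x - 4)*(x^2 - 5*x + 6) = (x - 4)*(x - 2)*(x - 3)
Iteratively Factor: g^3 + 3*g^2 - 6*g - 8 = (g - 2)*(g^2 + 5*g + 4) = (g - 2)*(g + 4)*(g + 1)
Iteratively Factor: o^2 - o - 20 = (o + 4)*(o - 5)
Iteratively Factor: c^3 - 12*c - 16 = (c + 2)*(c^2 - 2*c - 8) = (c + 2)^2*(c - 4)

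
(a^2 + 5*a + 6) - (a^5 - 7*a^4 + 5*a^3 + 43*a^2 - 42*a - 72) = -a^5 + 7*a^4 - 5*a^3 - 42*a^2 + 47*a + 78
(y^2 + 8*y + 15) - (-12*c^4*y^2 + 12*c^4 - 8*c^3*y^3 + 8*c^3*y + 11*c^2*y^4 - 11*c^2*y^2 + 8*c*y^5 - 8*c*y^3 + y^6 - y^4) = 12*c^4*y^2 - 12*c^4 + 8*c^3*y^3 - 8*c^3*y - 11*c^2*y^4 + 11*c^2*y^2 - 8*c*y^5 + 8*c*y^3 - y^6 + y^4 + y^2 + 8*y + 15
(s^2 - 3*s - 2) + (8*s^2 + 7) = 9*s^2 - 3*s + 5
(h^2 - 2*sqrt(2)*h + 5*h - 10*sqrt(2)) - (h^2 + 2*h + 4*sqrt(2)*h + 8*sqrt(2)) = -6*sqrt(2)*h + 3*h - 18*sqrt(2)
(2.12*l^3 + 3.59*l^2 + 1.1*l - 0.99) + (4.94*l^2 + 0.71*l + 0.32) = 2.12*l^3 + 8.53*l^2 + 1.81*l - 0.67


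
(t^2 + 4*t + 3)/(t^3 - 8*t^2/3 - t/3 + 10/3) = 3*(t + 3)/(3*t^2 - 11*t + 10)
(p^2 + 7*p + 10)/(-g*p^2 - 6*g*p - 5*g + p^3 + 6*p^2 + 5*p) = (p + 2)/(-g*p - g + p^2 + p)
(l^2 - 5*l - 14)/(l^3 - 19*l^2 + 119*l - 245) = (l + 2)/(l^2 - 12*l + 35)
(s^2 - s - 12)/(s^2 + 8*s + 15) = (s - 4)/(s + 5)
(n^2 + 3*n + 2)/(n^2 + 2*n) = (n + 1)/n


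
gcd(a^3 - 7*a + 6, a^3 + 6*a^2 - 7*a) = a - 1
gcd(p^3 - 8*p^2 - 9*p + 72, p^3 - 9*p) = p^2 - 9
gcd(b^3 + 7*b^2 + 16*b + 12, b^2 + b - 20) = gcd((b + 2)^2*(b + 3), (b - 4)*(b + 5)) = 1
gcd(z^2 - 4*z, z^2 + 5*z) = z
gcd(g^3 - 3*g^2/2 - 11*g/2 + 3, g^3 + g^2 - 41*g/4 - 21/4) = g - 3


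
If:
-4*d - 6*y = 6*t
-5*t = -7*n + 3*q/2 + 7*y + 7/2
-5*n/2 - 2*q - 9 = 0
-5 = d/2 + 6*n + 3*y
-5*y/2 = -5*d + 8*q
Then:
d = -40166/1415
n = 32146/4245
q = -11857/849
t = 43872/1415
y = -51284/4245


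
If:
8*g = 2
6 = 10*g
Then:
No Solution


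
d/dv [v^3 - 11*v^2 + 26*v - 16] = 3*v^2 - 22*v + 26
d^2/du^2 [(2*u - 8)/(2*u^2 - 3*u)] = 16*(u^3 - 12*u^2 + 18*u - 9)/(u^3*(8*u^3 - 36*u^2 + 54*u - 27))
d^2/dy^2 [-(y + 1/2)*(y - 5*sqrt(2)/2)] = -2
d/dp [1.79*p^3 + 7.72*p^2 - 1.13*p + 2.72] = 5.37*p^2 + 15.44*p - 1.13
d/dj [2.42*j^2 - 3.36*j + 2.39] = 4.84*j - 3.36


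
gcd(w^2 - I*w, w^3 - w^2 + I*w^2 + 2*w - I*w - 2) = w - I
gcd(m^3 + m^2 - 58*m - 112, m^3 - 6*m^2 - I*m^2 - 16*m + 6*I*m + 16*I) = m^2 - 6*m - 16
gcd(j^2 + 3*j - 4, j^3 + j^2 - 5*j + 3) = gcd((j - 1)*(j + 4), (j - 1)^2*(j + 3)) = j - 1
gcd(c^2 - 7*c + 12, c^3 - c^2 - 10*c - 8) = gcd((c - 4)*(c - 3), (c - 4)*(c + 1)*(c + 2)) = c - 4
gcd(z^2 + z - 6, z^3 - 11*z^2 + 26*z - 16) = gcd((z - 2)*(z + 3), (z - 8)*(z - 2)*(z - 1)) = z - 2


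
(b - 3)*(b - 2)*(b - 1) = b^3 - 6*b^2 + 11*b - 6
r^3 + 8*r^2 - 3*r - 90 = (r - 3)*(r + 5)*(r + 6)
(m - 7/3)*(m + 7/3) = m^2 - 49/9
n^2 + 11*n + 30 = (n + 5)*(n + 6)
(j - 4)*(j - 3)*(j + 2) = j^3 - 5*j^2 - 2*j + 24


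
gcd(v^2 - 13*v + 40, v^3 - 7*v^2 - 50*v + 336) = v - 8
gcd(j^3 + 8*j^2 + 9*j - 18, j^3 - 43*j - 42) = j + 6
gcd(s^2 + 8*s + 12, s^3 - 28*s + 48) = s + 6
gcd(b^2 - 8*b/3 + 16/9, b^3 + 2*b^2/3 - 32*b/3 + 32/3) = b - 4/3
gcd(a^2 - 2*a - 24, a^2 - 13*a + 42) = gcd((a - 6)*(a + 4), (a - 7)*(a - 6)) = a - 6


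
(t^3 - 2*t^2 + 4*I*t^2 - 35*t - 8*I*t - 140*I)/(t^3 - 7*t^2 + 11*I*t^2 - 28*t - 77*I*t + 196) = (t + 5)/(t + 7*I)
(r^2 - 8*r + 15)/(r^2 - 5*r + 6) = (r - 5)/(r - 2)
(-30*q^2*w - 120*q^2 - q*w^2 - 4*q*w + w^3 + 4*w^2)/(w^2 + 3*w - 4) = (-30*q^2 - q*w + w^2)/(w - 1)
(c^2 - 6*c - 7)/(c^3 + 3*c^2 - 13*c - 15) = (c - 7)/(c^2 + 2*c - 15)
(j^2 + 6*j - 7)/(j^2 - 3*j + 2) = (j + 7)/(j - 2)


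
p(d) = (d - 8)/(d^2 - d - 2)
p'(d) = (1 - 2*d)*(d - 8)/(d^2 - d - 2)^2 + 1/(d^2 - d - 2) = (d^2 - d - (d - 8)*(2*d - 1) - 2)/(-d^2 + d + 2)^2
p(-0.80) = 15.71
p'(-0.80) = -74.74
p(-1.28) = -10.10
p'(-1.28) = -38.08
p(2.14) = -13.33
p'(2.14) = 101.74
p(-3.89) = -0.70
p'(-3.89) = -0.30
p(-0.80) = 15.71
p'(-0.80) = -74.74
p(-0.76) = 13.22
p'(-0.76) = -51.82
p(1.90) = 21.03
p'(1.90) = 199.64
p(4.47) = -0.26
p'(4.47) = 0.23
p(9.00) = 0.01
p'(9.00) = 0.01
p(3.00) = -1.25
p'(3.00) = 1.81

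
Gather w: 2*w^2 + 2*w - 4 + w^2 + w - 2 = 3*w^2 + 3*w - 6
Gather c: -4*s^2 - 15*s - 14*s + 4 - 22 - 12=-4*s^2 - 29*s - 30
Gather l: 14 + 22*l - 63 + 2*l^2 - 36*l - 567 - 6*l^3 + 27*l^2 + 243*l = -6*l^3 + 29*l^2 + 229*l - 616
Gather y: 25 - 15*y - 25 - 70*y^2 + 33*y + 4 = -70*y^2 + 18*y + 4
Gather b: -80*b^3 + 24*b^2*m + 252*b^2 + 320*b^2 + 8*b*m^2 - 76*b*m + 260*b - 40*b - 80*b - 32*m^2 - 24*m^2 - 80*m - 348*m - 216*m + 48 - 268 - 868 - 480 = -80*b^3 + b^2*(24*m + 572) + b*(8*m^2 - 76*m + 140) - 56*m^2 - 644*m - 1568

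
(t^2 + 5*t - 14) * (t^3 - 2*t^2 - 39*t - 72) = t^5 + 3*t^4 - 63*t^3 - 239*t^2 + 186*t + 1008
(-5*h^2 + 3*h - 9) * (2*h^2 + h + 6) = -10*h^4 + h^3 - 45*h^2 + 9*h - 54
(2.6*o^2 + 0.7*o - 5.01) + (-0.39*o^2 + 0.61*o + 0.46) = 2.21*o^2 + 1.31*o - 4.55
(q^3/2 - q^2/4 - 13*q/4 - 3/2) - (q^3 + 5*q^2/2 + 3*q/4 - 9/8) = -q^3/2 - 11*q^2/4 - 4*q - 3/8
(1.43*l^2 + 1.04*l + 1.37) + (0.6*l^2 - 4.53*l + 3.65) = 2.03*l^2 - 3.49*l + 5.02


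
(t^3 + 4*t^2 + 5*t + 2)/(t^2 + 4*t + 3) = (t^2 + 3*t + 2)/(t + 3)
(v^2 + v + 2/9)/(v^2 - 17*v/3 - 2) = (v + 2/3)/(v - 6)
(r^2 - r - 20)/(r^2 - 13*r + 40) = (r + 4)/(r - 8)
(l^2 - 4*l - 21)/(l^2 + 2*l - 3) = (l - 7)/(l - 1)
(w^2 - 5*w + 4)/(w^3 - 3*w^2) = (w^2 - 5*w + 4)/(w^2*(w - 3))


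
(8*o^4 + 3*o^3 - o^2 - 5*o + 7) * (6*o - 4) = 48*o^5 - 14*o^4 - 18*o^3 - 26*o^2 + 62*o - 28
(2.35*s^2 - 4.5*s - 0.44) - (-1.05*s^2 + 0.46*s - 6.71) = 3.4*s^2 - 4.96*s + 6.27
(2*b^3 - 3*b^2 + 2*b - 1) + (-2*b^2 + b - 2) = 2*b^3 - 5*b^2 + 3*b - 3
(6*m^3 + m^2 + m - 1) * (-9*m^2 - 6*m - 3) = -54*m^5 - 45*m^4 - 33*m^3 + 3*m + 3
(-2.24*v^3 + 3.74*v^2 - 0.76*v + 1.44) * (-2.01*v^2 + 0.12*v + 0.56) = 4.5024*v^5 - 7.7862*v^4 + 0.722*v^3 - 0.8912*v^2 - 0.2528*v + 0.8064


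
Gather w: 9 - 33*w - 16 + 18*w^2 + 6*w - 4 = 18*w^2 - 27*w - 11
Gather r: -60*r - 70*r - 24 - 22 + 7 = -130*r - 39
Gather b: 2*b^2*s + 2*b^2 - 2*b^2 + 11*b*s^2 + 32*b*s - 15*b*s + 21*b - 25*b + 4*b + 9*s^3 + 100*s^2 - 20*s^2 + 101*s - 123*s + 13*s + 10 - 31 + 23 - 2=2*b^2*s + b*(11*s^2 + 17*s) + 9*s^3 + 80*s^2 - 9*s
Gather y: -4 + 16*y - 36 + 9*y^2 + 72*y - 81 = 9*y^2 + 88*y - 121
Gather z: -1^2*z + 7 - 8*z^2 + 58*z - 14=-8*z^2 + 57*z - 7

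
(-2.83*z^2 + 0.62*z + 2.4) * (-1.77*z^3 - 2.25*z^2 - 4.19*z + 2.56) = 5.0091*z^5 + 5.2701*z^4 + 6.2147*z^3 - 15.2426*z^2 - 8.4688*z + 6.144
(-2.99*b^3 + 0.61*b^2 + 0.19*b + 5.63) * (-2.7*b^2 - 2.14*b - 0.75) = 8.073*b^5 + 4.7516*b^4 + 0.4241*b^3 - 16.0651*b^2 - 12.1907*b - 4.2225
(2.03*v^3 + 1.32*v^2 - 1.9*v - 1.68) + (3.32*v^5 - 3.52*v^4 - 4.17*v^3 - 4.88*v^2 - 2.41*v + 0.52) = 3.32*v^5 - 3.52*v^4 - 2.14*v^3 - 3.56*v^2 - 4.31*v - 1.16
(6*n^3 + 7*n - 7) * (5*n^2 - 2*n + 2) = 30*n^5 - 12*n^4 + 47*n^3 - 49*n^2 + 28*n - 14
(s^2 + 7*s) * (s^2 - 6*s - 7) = s^4 + s^3 - 49*s^2 - 49*s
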